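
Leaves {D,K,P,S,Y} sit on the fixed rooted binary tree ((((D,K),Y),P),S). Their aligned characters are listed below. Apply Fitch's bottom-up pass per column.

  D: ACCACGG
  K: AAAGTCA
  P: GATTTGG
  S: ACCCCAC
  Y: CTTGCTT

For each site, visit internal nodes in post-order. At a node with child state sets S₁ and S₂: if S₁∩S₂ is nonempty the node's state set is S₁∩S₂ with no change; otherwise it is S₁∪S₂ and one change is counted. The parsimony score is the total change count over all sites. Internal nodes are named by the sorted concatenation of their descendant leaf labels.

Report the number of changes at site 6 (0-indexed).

[col 0] DK: children D:{A}, K:{A} ∩→ {A}; cost 0
[col 0] DKY: children DK:{A}, Y:{C} ∪→ {A,C}; cost 1
[col 0] DKPY: children DKY:{A,C}, P:{G} ∪→ {A,C,G}; cost 1
[col 0] DKPSY: children DKPY:{A,C,G}, S:{A} ∩→ {A}; cost 0
[col 1] DK: children D:{C}, K:{A} ∪→ {A,C}; cost 1
[col 1] DKY: children DK:{A,C}, Y:{T} ∪→ {A,C,T}; cost 1
[col 1] DKPY: children DKY:{A,C,T}, P:{A} ∩→ {A}; cost 0
[col 1] DKPSY: children DKPY:{A}, S:{C} ∪→ {A,C}; cost 1
[col 2] DK: children D:{C}, K:{A} ∪→ {A,C}; cost 1
[col 2] DKY: children DK:{A,C}, Y:{T} ∪→ {A,C,T}; cost 1
[col 2] DKPY: children DKY:{A,C,T}, P:{T} ∩→ {T}; cost 0
[col 2] DKPSY: children DKPY:{T}, S:{C} ∪→ {C,T}; cost 1
[col 3] DK: children D:{A}, K:{G} ∪→ {A,G}; cost 1
[col 3] DKY: children DK:{A,G}, Y:{G} ∩→ {G}; cost 0
[col 3] DKPY: children DKY:{G}, P:{T} ∪→ {G,T}; cost 1
[col 3] DKPSY: children DKPY:{G,T}, S:{C} ∪→ {C,G,T}; cost 1
[col 4] DK: children D:{C}, K:{T} ∪→ {C,T}; cost 1
[col 4] DKY: children DK:{C,T}, Y:{C} ∩→ {C}; cost 0
[col 4] DKPY: children DKY:{C}, P:{T} ∪→ {C,T}; cost 1
[col 4] DKPSY: children DKPY:{C,T}, S:{C} ∩→ {C}; cost 0
[col 5] DK: children D:{G}, K:{C} ∪→ {C,G}; cost 1
[col 5] DKY: children DK:{C,G}, Y:{T} ∪→ {C,G,T}; cost 1
[col 5] DKPY: children DKY:{C,G,T}, P:{G} ∩→ {G}; cost 0
[col 5] DKPSY: children DKPY:{G}, S:{A} ∪→ {A,G}; cost 1
[col 6] DK: children D:{G}, K:{A} ∪→ {A,G}; cost 1
[col 6] DKY: children DK:{A,G}, Y:{T} ∪→ {A,G,T}; cost 1
[col 6] DKPY: children DKY:{A,G,T}, P:{G} ∩→ {G}; cost 0
[col 6] DKPSY: children DKPY:{G}, S:{C} ∪→ {C,G}; cost 1
per-site changes: [2, 3, 3, 3, 2, 3, 3]; total = 19

3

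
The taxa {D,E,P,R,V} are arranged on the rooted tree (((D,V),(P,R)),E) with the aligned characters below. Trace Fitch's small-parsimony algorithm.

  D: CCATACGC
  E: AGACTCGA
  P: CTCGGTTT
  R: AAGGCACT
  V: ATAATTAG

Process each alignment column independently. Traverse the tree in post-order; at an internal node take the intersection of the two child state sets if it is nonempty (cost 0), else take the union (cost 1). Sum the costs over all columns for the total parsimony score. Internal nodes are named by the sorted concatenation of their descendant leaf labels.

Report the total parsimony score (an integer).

22

site 0, node DV: D={C} ∪ V={A} → {A,C} (+1)
site 0, node PR: P={C} ∪ R={A} → {A,C} (+1)
site 0, node DPRV: DV={A,C} ∩ PR={A,C} → {A,C} (+0)
site 0, node DEPRV: DPRV={A,C} ∩ E={A} → {A} (+0)
site 1, node DV: D={C} ∪ V={T} → {C,T} (+1)
site 1, node PR: P={T} ∪ R={A} → {A,T} (+1)
site 1, node DPRV: DV={C,T} ∩ PR={A,T} → {T} (+0)
site 1, node DEPRV: DPRV={T} ∪ E={G} → {G,T} (+1)
site 2, node DV: D={A} ∩ V={A} → {A} (+0)
site 2, node PR: P={C} ∪ R={G} → {C,G} (+1)
site 2, node DPRV: DV={A} ∪ PR={C,G} → {A,C,G} (+1)
site 2, node DEPRV: DPRV={A,C,G} ∩ E={A} → {A} (+0)
site 3, node DV: D={T} ∪ V={A} → {A,T} (+1)
site 3, node PR: P={G} ∩ R={G} → {G} (+0)
site 3, node DPRV: DV={A,T} ∪ PR={G} → {A,G,T} (+1)
site 3, node DEPRV: DPRV={A,G,T} ∪ E={C} → {A,C,G,T} (+1)
site 4, node DV: D={A} ∪ V={T} → {A,T} (+1)
site 4, node PR: P={G} ∪ R={C} → {C,G} (+1)
site 4, node DPRV: DV={A,T} ∪ PR={C,G} → {A,C,G,T} (+1)
site 4, node DEPRV: DPRV={A,C,G,T} ∩ E={T} → {T} (+0)
site 5, node DV: D={C} ∪ V={T} → {C,T} (+1)
site 5, node PR: P={T} ∪ R={A} → {A,T} (+1)
site 5, node DPRV: DV={C,T} ∩ PR={A,T} → {T} (+0)
site 5, node DEPRV: DPRV={T} ∪ E={C} → {C,T} (+1)
site 6, node DV: D={G} ∪ V={A} → {A,G} (+1)
site 6, node PR: P={T} ∪ R={C} → {C,T} (+1)
site 6, node DPRV: DV={A,G} ∪ PR={C,T} → {A,C,G,T} (+1)
site 6, node DEPRV: DPRV={A,C,G,T} ∩ E={G} → {G} (+0)
site 7, node DV: D={C} ∪ V={G} → {C,G} (+1)
site 7, node PR: P={T} ∩ R={T} → {T} (+0)
site 7, node DPRV: DV={C,G} ∪ PR={T} → {C,G,T} (+1)
site 7, node DEPRV: DPRV={C,G,T} ∪ E={A} → {A,C,G,T} (+1)
per-site changes: [2, 3, 2, 3, 3, 3, 3, 3]; total = 22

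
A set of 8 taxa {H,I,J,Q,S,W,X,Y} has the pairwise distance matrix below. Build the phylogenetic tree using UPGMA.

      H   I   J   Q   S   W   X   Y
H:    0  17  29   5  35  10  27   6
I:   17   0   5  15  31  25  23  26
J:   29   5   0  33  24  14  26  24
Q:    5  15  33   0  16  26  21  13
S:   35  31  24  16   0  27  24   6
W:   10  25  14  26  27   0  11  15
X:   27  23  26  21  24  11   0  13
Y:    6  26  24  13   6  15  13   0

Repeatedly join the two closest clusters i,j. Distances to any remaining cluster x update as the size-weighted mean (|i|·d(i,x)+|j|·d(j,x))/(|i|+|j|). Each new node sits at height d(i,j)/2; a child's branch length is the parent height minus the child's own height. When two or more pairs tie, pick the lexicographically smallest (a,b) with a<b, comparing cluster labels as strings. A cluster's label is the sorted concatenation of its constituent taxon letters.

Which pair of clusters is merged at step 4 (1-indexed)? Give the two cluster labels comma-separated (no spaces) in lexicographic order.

iteration 1: select H,Q (d=5); attach at lengths (5/2, 5/2); label the merged cluster HQ
  updated: d(HQ,I)=16, d(HQ,J)=31, d(HQ,S)=51/2, d(HQ,W)=18, d(HQ,X)=24, d(HQ,Y)=19/2
iteration 2: select I,J (d=5); attach at lengths (5/2, 5/2); label the merged cluster IJ
  updated: d(HQ,IJ)=47/2, d(IJ,S)=55/2, d(IJ,W)=39/2, d(IJ,X)=49/2, d(IJ,Y)=25
iteration 3: select S,Y (d=6); attach at lengths (3, 3); label the merged cluster SY
  updated: d(HQ,SY)=35/2, d(IJ,SY)=105/4, d(SY,W)=21, d(SY,X)=37/2
iteration 4: select W,X (d=11); attach at lengths (11/2, 11/2); label the merged cluster WX
  updated: d(HQ,WX)=21, d(IJ,WX)=22, d(SY,WX)=79/4
iteration 5: select HQ,SY (d=35/2); attach at lengths (25/4, 23/4); label the merged cluster HQSY
  updated: d(HQSY,IJ)=199/8, d(HQSY,WX)=163/8
iteration 6: select HQSY,WX (d=163/8); attach at lengths (23/16, 75/16); label the merged cluster HQSWXY
  updated: d(HQSWXY,IJ)=287/12
iteration 7: select HQSWXY,IJ (d=287/12); attach at lengths (85/48, 227/24); label the merged cluster HIJQSWXY
final tree: ((((H:5/2,Q:5/2):25/4,(S:3,Y:3):23/4):23/16,(W:11/2,X:11/2):75/16):85/48,(I:5/2,J:5/2):227/24)
total length: 2705/48

W,X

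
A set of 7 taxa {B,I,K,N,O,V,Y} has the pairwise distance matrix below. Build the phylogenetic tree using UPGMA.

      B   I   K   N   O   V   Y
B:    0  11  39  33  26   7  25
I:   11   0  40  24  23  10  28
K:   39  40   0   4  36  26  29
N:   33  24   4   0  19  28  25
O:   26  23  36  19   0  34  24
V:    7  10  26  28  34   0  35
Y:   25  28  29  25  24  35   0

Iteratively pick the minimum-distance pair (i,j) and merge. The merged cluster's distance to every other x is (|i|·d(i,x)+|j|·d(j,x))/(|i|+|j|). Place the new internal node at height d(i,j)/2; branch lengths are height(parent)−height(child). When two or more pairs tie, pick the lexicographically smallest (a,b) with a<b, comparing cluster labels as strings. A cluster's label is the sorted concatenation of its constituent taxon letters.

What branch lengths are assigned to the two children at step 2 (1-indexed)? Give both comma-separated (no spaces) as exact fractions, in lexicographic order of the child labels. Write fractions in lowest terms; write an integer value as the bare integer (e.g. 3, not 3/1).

7/2,7/2

1. join K+N (d=4) ⇒ KN; edges |K|=2, |N|=2
  updated: d(B,KN)=36, d(I,KN)=32, d(KN,O)=55/2, d(KN,V)=27, d(KN,Y)=27
2. join B+V (d=7) ⇒ BV; edges |B|=7/2, |V|=7/2
  updated: d(BV,I)=21/2, d(BV,KN)=63/2, d(BV,O)=30, d(BV,Y)=30
3. join BV+I (d=21/2) ⇒ BIV; edges |BV|=7/4, |I|=21/4
  updated: d(BIV,KN)=95/3, d(BIV,O)=83/3, d(BIV,Y)=88/3
4. join O+Y (d=24) ⇒ OY; edges |O|=12, |Y|=12
  updated: d(BIV,OY)=57/2, d(KN,OY)=109/4
5. join KN+OY (d=109/4) ⇒ KNOY; edges |KN|=93/8, |OY|=13/8
  updated: d(BIV,KNOY)=361/12
6. join BIV+KNOY (d=361/12) ⇒ BIKNOVY; edges |BIV|=235/24, |KNOY|=17/12
final tree: (((B:7/2,V:7/2):7/4,I:21/4):235/24,((K:2,N:2):93/8,(O:12,Y:12):13/8):17/12)
total length: 1595/24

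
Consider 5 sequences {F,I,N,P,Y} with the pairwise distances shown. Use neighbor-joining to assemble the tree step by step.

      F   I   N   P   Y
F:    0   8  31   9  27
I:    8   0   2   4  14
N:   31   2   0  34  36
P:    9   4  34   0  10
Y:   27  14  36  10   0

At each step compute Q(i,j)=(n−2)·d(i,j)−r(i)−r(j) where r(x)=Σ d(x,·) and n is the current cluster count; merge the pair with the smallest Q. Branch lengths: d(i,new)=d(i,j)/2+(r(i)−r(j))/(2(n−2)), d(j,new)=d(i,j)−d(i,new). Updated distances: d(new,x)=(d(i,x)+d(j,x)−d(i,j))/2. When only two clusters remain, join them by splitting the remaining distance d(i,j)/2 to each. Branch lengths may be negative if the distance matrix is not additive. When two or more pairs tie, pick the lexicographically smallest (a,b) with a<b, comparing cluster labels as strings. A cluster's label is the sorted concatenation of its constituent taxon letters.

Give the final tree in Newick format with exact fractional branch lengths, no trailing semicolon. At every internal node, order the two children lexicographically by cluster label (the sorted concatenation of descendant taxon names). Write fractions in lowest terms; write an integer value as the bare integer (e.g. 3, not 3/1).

(((F:31/4,(I:-23/2,N:27/2):43/4):21/4,P:-1):11/2,Y:11/2)

iteration 1: select I,N (d=2, Q=-125); attach at lengths (-23/2, 27/2); label the merged cluster IN
  updated: d(F,IN)=37/2, d(IN,P)=18, d(IN,Y)=24
iteration 2: select F,IN (d=37/2, Q=-78); attach at lengths (31/4, 43/4); label the merged cluster FIN
  updated: d(FIN,P)=17/4, d(FIN,Y)=65/4
iteration 3: select FIN,P (d=17/4, Q=-61/2); attach at lengths (21/4, -1); label the merged cluster FINP
  updated: d(FINP,Y)=11
iteration 4: select FINP,Y (d=11); attach at lengths (11/2, 11/2); label the merged cluster FINPY
final tree: (((F:31/4,(I:-23/2,N:27/2):43/4):21/4,P:-1):11/2,Y:11/2)
total length: 143/4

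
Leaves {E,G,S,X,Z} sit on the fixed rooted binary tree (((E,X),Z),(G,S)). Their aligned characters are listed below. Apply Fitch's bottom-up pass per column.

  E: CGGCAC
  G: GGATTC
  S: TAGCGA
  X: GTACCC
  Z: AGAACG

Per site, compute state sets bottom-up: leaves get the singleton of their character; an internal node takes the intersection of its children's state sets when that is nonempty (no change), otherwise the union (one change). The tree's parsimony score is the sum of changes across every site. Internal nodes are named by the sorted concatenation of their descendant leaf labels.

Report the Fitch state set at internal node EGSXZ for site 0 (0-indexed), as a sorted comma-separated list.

EX@0: {C} ∪ {G} = {C,G} (union, +1)
EXZ@0: {C,G} ∪ {A} = {A,C,G} (union, +1)
GS@0: {G} ∪ {T} = {G,T} (union, +1)
EGSXZ@0: {A,C,G} ∩ {G,T} = {G} (intersection, +0)
EX@1: {G} ∪ {T} = {G,T} (union, +1)
EXZ@1: {G,T} ∩ {G} = {G} (intersection, +0)
GS@1: {G} ∪ {A} = {A,G} (union, +1)
EGSXZ@1: {G} ∩ {A,G} = {G} (intersection, +0)
EX@2: {G} ∪ {A} = {A,G} (union, +1)
EXZ@2: {A,G} ∩ {A} = {A} (intersection, +0)
GS@2: {A} ∪ {G} = {A,G} (union, +1)
EGSXZ@2: {A} ∩ {A,G} = {A} (intersection, +0)
EX@3: {C} ∩ {C} = {C} (intersection, +0)
EXZ@3: {C} ∪ {A} = {A,C} (union, +1)
GS@3: {T} ∪ {C} = {C,T} (union, +1)
EGSXZ@3: {A,C} ∩ {C,T} = {C} (intersection, +0)
EX@4: {A} ∪ {C} = {A,C} (union, +1)
EXZ@4: {A,C} ∩ {C} = {C} (intersection, +0)
GS@4: {T} ∪ {G} = {G,T} (union, +1)
EGSXZ@4: {C} ∪ {G,T} = {C,G,T} (union, +1)
EX@5: {C} ∩ {C} = {C} (intersection, +0)
EXZ@5: {C} ∪ {G} = {C,G} (union, +1)
GS@5: {C} ∪ {A} = {A,C} (union, +1)
EGSXZ@5: {C,G} ∩ {A,C} = {C} (intersection, +0)
per-site changes: [3, 2, 2, 2, 3, 2]; total = 14

G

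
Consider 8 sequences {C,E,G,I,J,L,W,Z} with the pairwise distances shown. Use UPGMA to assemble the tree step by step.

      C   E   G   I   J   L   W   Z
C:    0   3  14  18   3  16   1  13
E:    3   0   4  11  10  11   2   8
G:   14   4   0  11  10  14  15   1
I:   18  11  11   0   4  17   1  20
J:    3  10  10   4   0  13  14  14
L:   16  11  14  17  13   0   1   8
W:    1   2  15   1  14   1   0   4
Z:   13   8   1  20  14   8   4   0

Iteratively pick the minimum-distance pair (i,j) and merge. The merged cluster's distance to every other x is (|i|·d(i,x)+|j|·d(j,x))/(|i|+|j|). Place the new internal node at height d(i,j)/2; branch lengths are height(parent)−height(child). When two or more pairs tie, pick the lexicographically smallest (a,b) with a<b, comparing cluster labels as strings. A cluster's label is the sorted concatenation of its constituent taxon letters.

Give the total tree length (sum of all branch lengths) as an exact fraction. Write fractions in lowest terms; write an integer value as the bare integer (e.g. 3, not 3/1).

103/4

step 1: merge (C,W) at d=1; branch lengths C→1/2, W→1/2; new cluster CW
  updated: d(CW,E)=5/2, d(CW,G)=29/2, d(CW,I)=19/2, d(CW,J)=17/2, d(CW,L)=17/2, d(CW,Z)=17/2
step 2: merge (G,Z) at d=1; branch lengths G→1/2, Z→1/2; new cluster GZ
  updated: d(CW,GZ)=23/2, d(E,GZ)=6, d(GZ,I)=31/2, d(GZ,J)=12, d(GZ,L)=11
step 3: merge (CW,E) at d=5/2; branch lengths CW→3/4, E→5/4; new cluster CEW
  updated: d(CEW,GZ)=29/3, d(CEW,I)=10, d(CEW,J)=9, d(CEW,L)=28/3
step 4: merge (I,J) at d=4; branch lengths I→2, J→2; new cluster IJ
  updated: d(CEW,IJ)=19/2, d(GZ,IJ)=55/4, d(IJ,L)=15
step 5: merge (CEW,L) at d=28/3; branch lengths CEW→41/12, L→14/3; new cluster CELW
  updated: d(CELW,GZ)=10, d(CELW,IJ)=87/8
step 6: merge (CELW,GZ) at d=10; branch lengths CELW→1/3, GZ→9/2; new cluster CEGLWZ
  updated: d(CEGLWZ,IJ)=71/6
step 7: merge (CEGLWZ,IJ) at d=71/6; branch lengths CEGLWZ→11/12, IJ→47/12; new cluster CEGIJLWZ
final tree: (((((C:1/2,W:1/2):3/4,E:5/4):41/12,L:14/3):1/3,(G:1/2,Z:1/2):9/2):11/12,(I:2,J:2):47/12)
total length: 103/4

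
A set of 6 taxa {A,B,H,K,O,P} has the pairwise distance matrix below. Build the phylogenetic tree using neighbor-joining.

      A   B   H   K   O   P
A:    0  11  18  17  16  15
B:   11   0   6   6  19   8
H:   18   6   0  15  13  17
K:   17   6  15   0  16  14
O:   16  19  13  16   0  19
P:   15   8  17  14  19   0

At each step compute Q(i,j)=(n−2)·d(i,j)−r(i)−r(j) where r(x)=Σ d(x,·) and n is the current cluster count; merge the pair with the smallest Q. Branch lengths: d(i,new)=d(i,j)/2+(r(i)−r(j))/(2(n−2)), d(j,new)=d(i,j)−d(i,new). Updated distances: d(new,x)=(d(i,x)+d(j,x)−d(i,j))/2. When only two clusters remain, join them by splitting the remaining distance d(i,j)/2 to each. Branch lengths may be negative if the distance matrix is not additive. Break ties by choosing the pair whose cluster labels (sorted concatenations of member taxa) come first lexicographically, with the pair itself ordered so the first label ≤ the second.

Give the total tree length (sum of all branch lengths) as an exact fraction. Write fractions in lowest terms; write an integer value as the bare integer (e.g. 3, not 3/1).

155/4

iteration 1: select H,O (d=13, Q=-100); attach at lengths (19/4, 33/4); label the merged cluster HO
  updated: d(A,HO)=21/2, d(B,HO)=6, d(HO,K)=9, d(HO,P)=23/2
iteration 2: select A,HO (d=21/2, Q=-59); attach at lengths (8, 5/2); label the merged cluster AHO
  updated: d(AHO,B)=13/4, d(AHO,K)=31/4, d(AHO,P)=8
iteration 3: select AHO,P (d=8, Q=-33); attach at lengths (5/4, 27/4); label the merged cluster AHOP
  updated: d(AHOP,B)=13/8, d(AHOP,K)=55/8
iteration 4: select AHOP,B (d=13/8, Q=-29/2); attach at lengths (5/4, 3/8); label the merged cluster ABHOP
  updated: d(ABHOP,K)=45/8
iteration 5: select ABHOP,K (d=45/8); attach at lengths (45/16, 45/16); label the merged cluster ABHKOP
final tree: ((((A:8,(H:19/4,O:33/4):5/2):5/4,P:27/4):5/4,B:3/8):45/16,K:45/16)
total length: 155/4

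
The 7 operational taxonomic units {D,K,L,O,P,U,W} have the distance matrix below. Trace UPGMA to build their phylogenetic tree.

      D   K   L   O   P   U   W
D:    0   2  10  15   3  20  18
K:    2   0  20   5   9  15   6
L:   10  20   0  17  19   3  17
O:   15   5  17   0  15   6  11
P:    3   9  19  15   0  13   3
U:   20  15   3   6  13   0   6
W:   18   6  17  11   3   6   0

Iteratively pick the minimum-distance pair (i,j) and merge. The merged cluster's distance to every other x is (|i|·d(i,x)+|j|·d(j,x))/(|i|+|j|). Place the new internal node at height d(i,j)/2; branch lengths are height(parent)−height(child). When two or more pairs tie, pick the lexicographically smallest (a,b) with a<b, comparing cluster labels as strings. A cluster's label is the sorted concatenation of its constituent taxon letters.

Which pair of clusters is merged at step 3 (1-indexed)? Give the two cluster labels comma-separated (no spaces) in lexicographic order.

1. join D+K (d=2) ⇒ DK; edges |D|=1, |K|=1
  updated: d(DK,L)=15, d(DK,O)=10, d(DK,P)=6, d(DK,U)=35/2, d(DK,W)=12
2. join L+U (d=3) ⇒ LU; edges |L|=3/2, |U|=3/2
  updated: d(DK,LU)=65/4, d(LU,O)=23/2, d(LU,P)=16, d(LU,W)=23/2
3. join P+W (d=3) ⇒ PW; edges |P|=3/2, |W|=3/2
  updated: d(DK,PW)=9, d(LU,PW)=55/4, d(O,PW)=13
4. join DK+PW (d=9) ⇒ DKPW; edges |DK|=7/2, |PW|=3
  updated: d(DKPW,LU)=15, d(DKPW,O)=23/2
5. join DKPW+O (d=23/2) ⇒ DKOPW; edges |DKPW|=5/4, |O|=23/4
  updated: d(DKOPW,LU)=143/10
6. join DKOPW+LU (d=143/10) ⇒ DKLOPUW; edges |DKOPW|=7/5, |LU|=113/20
final tree: ((((D:1,K:1):7/2,(P:3/2,W:3/2):3):5/4,O:23/4):7/5,(L:3/2,U:3/2):113/20)
total length: 571/20

P,W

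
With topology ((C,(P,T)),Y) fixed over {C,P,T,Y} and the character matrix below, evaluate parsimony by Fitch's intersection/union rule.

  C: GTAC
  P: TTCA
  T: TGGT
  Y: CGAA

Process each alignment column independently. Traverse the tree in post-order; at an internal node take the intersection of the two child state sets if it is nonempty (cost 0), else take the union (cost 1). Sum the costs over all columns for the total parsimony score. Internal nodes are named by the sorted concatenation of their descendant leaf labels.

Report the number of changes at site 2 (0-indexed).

site 0, node PT: P={T} ∩ T={T} → {T} (+0)
site 0, node CPT: C={G} ∪ PT={T} → {G,T} (+1)
site 0, node CPTY: CPT={G,T} ∪ Y={C} → {C,G,T} (+1)
site 1, node PT: P={T} ∪ T={G} → {G,T} (+1)
site 1, node CPT: C={T} ∩ PT={G,T} → {T} (+0)
site 1, node CPTY: CPT={T} ∪ Y={G} → {G,T} (+1)
site 2, node PT: P={C} ∪ T={G} → {C,G} (+1)
site 2, node CPT: C={A} ∪ PT={C,G} → {A,C,G} (+1)
site 2, node CPTY: CPT={A,C,G} ∩ Y={A} → {A} (+0)
site 3, node PT: P={A} ∪ T={T} → {A,T} (+1)
site 3, node CPT: C={C} ∪ PT={A,T} → {A,C,T} (+1)
site 3, node CPTY: CPT={A,C,T} ∩ Y={A} → {A} (+0)
per-site changes: [2, 2, 2, 2]; total = 8

2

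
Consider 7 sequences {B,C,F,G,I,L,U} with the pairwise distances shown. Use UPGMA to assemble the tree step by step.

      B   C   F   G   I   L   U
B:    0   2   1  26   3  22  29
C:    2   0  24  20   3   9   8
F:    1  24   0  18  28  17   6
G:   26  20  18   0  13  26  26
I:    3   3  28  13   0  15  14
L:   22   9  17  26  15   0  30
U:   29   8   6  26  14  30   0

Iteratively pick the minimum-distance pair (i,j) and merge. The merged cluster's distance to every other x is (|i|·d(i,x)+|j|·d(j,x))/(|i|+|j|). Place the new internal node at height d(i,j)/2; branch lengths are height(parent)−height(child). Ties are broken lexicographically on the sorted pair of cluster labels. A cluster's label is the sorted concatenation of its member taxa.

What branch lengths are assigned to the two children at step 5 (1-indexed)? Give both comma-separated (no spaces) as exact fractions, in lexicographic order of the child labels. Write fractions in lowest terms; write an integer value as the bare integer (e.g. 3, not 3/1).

49/30,93/10

iteration 1: select B,F (d=1); attach at lengths (1/2, 1/2); label the merged cluster BF
  updated: d(BF,C)=13, d(BF,G)=22, d(BF,I)=31/2, d(BF,L)=39/2, d(BF,U)=35/2
iteration 2: select C,I (d=3); attach at lengths (3/2, 3/2); label the merged cluster CI
  updated: d(BF,CI)=57/4, d(CI,G)=33/2, d(CI,L)=12, d(CI,U)=11
iteration 3: select CI,U (d=11); attach at lengths (4, 11/2); label the merged cluster CIU
  updated: d(BF,CIU)=46/3, d(CIU,G)=59/3, d(CIU,L)=18
iteration 4: select BF,CIU (d=46/3); attach at lengths (43/6, 13/6); label the merged cluster BCFIU
  updated: d(BCFIU,G)=103/5, d(BCFIU,L)=93/5
iteration 5: select BCFIU,L (d=93/5); attach at lengths (49/30, 93/10); label the merged cluster BCFILU
  updated: d(BCFILU,G)=43/2
iteration 6: select BCFILU,G (d=43/2); attach at lengths (29/20, 43/4); label the merged cluster BCFGILU
final tree: ((((B:1/2,F:1/2):43/6,((C:3/2,I:3/2):4,U:11/2):13/6):49/30,L:93/10):29/20,G:43/4)
total length: 1379/30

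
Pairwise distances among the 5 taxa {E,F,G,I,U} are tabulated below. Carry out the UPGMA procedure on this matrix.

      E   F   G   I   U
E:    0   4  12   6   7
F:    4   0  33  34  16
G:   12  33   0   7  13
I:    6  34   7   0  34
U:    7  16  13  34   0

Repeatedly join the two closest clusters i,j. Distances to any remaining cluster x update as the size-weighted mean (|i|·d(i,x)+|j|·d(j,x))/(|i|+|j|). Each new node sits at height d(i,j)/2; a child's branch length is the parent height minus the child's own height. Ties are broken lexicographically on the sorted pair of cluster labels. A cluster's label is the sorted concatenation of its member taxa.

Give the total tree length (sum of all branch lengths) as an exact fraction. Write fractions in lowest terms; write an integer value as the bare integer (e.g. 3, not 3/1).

step 1: merge (E,F) at d=4; branch lengths E→2, F→2; new cluster EF
  updated: d(EF,G)=45/2, d(EF,I)=20, d(EF,U)=23/2
step 2: merge (G,I) at d=7; branch lengths G→7/2, I→7/2; new cluster GI
  updated: d(EF,GI)=85/4, d(GI,U)=47/2
step 3: merge (EF,U) at d=23/2; branch lengths EF→15/4, U→23/4; new cluster EFU
  updated: d(EFU,GI)=22
step 4: merge (EFU,GI) at d=22; branch lengths EFU→21/4, GI→15/2; new cluster EFGIU
final tree: (((E:2,F:2):15/4,U:23/4):21/4,(G:7/2,I:7/2):15/2)
total length: 133/4

133/4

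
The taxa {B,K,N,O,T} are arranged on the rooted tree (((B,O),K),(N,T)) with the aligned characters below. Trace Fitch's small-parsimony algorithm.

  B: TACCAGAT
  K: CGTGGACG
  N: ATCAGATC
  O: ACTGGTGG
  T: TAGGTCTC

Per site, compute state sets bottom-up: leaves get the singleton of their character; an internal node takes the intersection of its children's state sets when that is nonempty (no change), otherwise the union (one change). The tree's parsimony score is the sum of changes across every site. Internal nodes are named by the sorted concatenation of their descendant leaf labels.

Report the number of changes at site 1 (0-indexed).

3

BO@0: {T} ∪ {A} = {A,T} (union, +1)
BKO@0: {A,T} ∪ {C} = {A,C,T} (union, +1)
NT@0: {A} ∪ {T} = {A,T} (union, +1)
BKNOT@0: {A,C,T} ∩ {A,T} = {A,T} (intersection, +0)
BO@1: {A} ∪ {C} = {A,C} (union, +1)
BKO@1: {A,C} ∪ {G} = {A,C,G} (union, +1)
NT@1: {T} ∪ {A} = {A,T} (union, +1)
BKNOT@1: {A,C,G} ∩ {A,T} = {A} (intersection, +0)
BO@2: {C} ∪ {T} = {C,T} (union, +1)
BKO@2: {C,T} ∩ {T} = {T} (intersection, +0)
NT@2: {C} ∪ {G} = {C,G} (union, +1)
BKNOT@2: {T} ∪ {C,G} = {C,G,T} (union, +1)
BO@3: {C} ∪ {G} = {C,G} (union, +1)
BKO@3: {C,G} ∩ {G} = {G} (intersection, +0)
NT@3: {A} ∪ {G} = {A,G} (union, +1)
BKNOT@3: {G} ∩ {A,G} = {G} (intersection, +0)
BO@4: {A} ∪ {G} = {A,G} (union, +1)
BKO@4: {A,G} ∩ {G} = {G} (intersection, +0)
NT@4: {G} ∪ {T} = {G,T} (union, +1)
BKNOT@4: {G} ∩ {G,T} = {G} (intersection, +0)
BO@5: {G} ∪ {T} = {G,T} (union, +1)
BKO@5: {G,T} ∪ {A} = {A,G,T} (union, +1)
NT@5: {A} ∪ {C} = {A,C} (union, +1)
BKNOT@5: {A,G,T} ∩ {A,C} = {A} (intersection, +0)
BO@6: {A} ∪ {G} = {A,G} (union, +1)
BKO@6: {A,G} ∪ {C} = {A,C,G} (union, +1)
NT@6: {T} ∩ {T} = {T} (intersection, +0)
BKNOT@6: {A,C,G} ∪ {T} = {A,C,G,T} (union, +1)
BO@7: {T} ∪ {G} = {G,T} (union, +1)
BKO@7: {G,T} ∩ {G} = {G} (intersection, +0)
NT@7: {C} ∩ {C} = {C} (intersection, +0)
BKNOT@7: {G} ∪ {C} = {C,G} (union, +1)
per-site changes: [3, 3, 3, 2, 2, 3, 3, 2]; total = 21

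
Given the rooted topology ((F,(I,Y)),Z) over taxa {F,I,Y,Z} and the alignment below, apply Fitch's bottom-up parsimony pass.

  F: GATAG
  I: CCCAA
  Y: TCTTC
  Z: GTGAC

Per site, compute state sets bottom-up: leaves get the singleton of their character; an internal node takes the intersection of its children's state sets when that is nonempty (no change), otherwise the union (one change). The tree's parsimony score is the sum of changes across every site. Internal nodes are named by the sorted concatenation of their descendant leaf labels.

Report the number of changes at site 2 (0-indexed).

2

IY@0: {C} ∪ {T} = {C,T} (union, +1)
FIY@0: {G} ∪ {C,T} = {C,G,T} (union, +1)
FIYZ@0: {C,G,T} ∩ {G} = {G} (intersection, +0)
IY@1: {C} ∩ {C} = {C} (intersection, +0)
FIY@1: {A} ∪ {C} = {A,C} (union, +1)
FIYZ@1: {A,C} ∪ {T} = {A,C,T} (union, +1)
IY@2: {C} ∪ {T} = {C,T} (union, +1)
FIY@2: {T} ∩ {C,T} = {T} (intersection, +0)
FIYZ@2: {T} ∪ {G} = {G,T} (union, +1)
IY@3: {A} ∪ {T} = {A,T} (union, +1)
FIY@3: {A} ∩ {A,T} = {A} (intersection, +0)
FIYZ@3: {A} ∩ {A} = {A} (intersection, +0)
IY@4: {A} ∪ {C} = {A,C} (union, +1)
FIY@4: {G} ∪ {A,C} = {A,C,G} (union, +1)
FIYZ@4: {A,C,G} ∩ {C} = {C} (intersection, +0)
per-site changes: [2, 2, 2, 1, 2]; total = 9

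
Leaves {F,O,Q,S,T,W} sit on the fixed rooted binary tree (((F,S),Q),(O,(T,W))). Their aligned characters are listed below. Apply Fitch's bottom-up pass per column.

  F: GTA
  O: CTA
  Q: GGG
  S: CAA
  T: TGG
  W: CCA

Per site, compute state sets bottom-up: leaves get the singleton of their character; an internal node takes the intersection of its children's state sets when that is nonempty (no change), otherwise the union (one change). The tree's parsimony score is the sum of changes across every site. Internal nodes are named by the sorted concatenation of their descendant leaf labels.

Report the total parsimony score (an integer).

site 0, node FS: F={G} ∪ S={C} → {C,G} (+1)
site 0, node FQS: FS={C,G} ∩ Q={G} → {G} (+0)
site 0, node TW: T={T} ∪ W={C} → {C,T} (+1)
site 0, node OTW: O={C} ∩ TW={C,T} → {C} (+0)
site 0, node FOQSTW: FQS={G} ∪ OTW={C} → {C,G} (+1)
site 1, node FS: F={T} ∪ S={A} → {A,T} (+1)
site 1, node FQS: FS={A,T} ∪ Q={G} → {A,G,T} (+1)
site 1, node TW: T={G} ∪ W={C} → {C,G} (+1)
site 1, node OTW: O={T} ∪ TW={C,G} → {C,G,T} (+1)
site 1, node FOQSTW: FQS={A,G,T} ∩ OTW={C,G,T} → {G,T} (+0)
site 2, node FS: F={A} ∩ S={A} → {A} (+0)
site 2, node FQS: FS={A} ∪ Q={G} → {A,G} (+1)
site 2, node TW: T={G} ∪ W={A} → {A,G} (+1)
site 2, node OTW: O={A} ∩ TW={A,G} → {A} (+0)
site 2, node FOQSTW: FQS={A,G} ∩ OTW={A} → {A} (+0)
per-site changes: [3, 4, 2]; total = 9

9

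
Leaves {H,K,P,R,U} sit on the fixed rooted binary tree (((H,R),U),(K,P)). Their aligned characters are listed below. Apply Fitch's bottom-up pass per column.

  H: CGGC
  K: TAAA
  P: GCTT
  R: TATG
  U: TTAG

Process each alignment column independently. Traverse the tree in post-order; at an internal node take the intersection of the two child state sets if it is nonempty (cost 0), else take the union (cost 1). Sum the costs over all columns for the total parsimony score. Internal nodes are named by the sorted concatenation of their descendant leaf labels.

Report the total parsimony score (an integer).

[col 0] HR: children H:{C}, R:{T} ∪→ {C,T}; cost 1
[col 0] HRU: children HR:{C,T}, U:{T} ∩→ {T}; cost 0
[col 0] KP: children K:{T}, P:{G} ∪→ {G,T}; cost 1
[col 0] HKPRU: children HRU:{T}, KP:{G,T} ∩→ {T}; cost 0
[col 1] HR: children H:{G}, R:{A} ∪→ {A,G}; cost 1
[col 1] HRU: children HR:{A,G}, U:{T} ∪→ {A,G,T}; cost 1
[col 1] KP: children K:{A}, P:{C} ∪→ {A,C}; cost 1
[col 1] HKPRU: children HRU:{A,G,T}, KP:{A,C} ∩→ {A}; cost 0
[col 2] HR: children H:{G}, R:{T} ∪→ {G,T}; cost 1
[col 2] HRU: children HR:{G,T}, U:{A} ∪→ {A,G,T}; cost 1
[col 2] KP: children K:{A}, P:{T} ∪→ {A,T}; cost 1
[col 2] HKPRU: children HRU:{A,G,T}, KP:{A,T} ∩→ {A,T}; cost 0
[col 3] HR: children H:{C}, R:{G} ∪→ {C,G}; cost 1
[col 3] HRU: children HR:{C,G}, U:{G} ∩→ {G}; cost 0
[col 3] KP: children K:{A}, P:{T} ∪→ {A,T}; cost 1
[col 3] HKPRU: children HRU:{G}, KP:{A,T} ∪→ {A,G,T}; cost 1
per-site changes: [2, 3, 3, 3]; total = 11

11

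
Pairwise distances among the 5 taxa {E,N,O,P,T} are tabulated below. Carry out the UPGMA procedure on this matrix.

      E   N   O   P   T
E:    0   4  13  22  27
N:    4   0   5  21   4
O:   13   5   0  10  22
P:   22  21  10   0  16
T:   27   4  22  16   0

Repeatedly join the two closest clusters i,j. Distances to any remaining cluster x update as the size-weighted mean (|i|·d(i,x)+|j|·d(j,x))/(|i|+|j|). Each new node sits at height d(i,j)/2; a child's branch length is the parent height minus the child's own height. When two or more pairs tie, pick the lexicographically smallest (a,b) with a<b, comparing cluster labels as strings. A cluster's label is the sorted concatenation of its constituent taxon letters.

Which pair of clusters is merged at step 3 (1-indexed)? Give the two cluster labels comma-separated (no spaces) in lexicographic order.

iteration 1: select E,N (d=4); attach at lengths (2, 2); label the merged cluster EN
  updated: d(EN,O)=9, d(EN,P)=43/2, d(EN,T)=31/2
iteration 2: select EN,O (d=9); attach at lengths (5/2, 9/2); label the merged cluster ENO
  updated: d(ENO,P)=53/3, d(ENO,T)=53/3
iteration 3: select P,T (d=16); attach at lengths (8, 8); label the merged cluster PT
  updated: d(ENO,PT)=53/3
iteration 4: select ENO,PT (d=53/3); attach at lengths (13/3, 5/6); label the merged cluster ENOPT
final tree: (((E:2,N:2):5/2,O:9/2):13/3,(P:8,T:8):5/6)
total length: 193/6

P,T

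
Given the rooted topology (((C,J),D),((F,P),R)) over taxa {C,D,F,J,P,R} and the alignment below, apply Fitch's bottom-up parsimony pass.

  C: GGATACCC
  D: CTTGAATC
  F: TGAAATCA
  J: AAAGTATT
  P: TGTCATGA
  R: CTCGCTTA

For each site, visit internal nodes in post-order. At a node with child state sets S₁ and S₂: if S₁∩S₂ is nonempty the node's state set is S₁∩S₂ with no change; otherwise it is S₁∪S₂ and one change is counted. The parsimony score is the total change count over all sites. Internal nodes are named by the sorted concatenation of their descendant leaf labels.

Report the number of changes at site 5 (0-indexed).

CJ@0: {G} ∪ {A} = {A,G} (union, +1)
CDJ@0: {A,G} ∪ {C} = {A,C,G} (union, +1)
FP@0: {T} ∩ {T} = {T} (intersection, +0)
FPR@0: {T} ∪ {C} = {C,T} (union, +1)
CDFJPR@0: {A,C,G} ∩ {C,T} = {C} (intersection, +0)
CJ@1: {G} ∪ {A} = {A,G} (union, +1)
CDJ@1: {A,G} ∪ {T} = {A,G,T} (union, +1)
FP@1: {G} ∩ {G} = {G} (intersection, +0)
FPR@1: {G} ∪ {T} = {G,T} (union, +1)
CDFJPR@1: {A,G,T} ∩ {G,T} = {G,T} (intersection, +0)
CJ@2: {A} ∩ {A} = {A} (intersection, +0)
CDJ@2: {A} ∪ {T} = {A,T} (union, +1)
FP@2: {A} ∪ {T} = {A,T} (union, +1)
FPR@2: {A,T} ∪ {C} = {A,C,T} (union, +1)
CDFJPR@2: {A,T} ∩ {A,C,T} = {A,T} (intersection, +0)
CJ@3: {T} ∪ {G} = {G,T} (union, +1)
CDJ@3: {G,T} ∩ {G} = {G} (intersection, +0)
FP@3: {A} ∪ {C} = {A,C} (union, +1)
FPR@3: {A,C} ∪ {G} = {A,C,G} (union, +1)
CDFJPR@3: {G} ∩ {A,C,G} = {G} (intersection, +0)
CJ@4: {A} ∪ {T} = {A,T} (union, +1)
CDJ@4: {A,T} ∩ {A} = {A} (intersection, +0)
FP@4: {A} ∩ {A} = {A} (intersection, +0)
FPR@4: {A} ∪ {C} = {A,C} (union, +1)
CDFJPR@4: {A} ∩ {A,C} = {A} (intersection, +0)
CJ@5: {C} ∪ {A} = {A,C} (union, +1)
CDJ@5: {A,C} ∩ {A} = {A} (intersection, +0)
FP@5: {T} ∩ {T} = {T} (intersection, +0)
FPR@5: {T} ∩ {T} = {T} (intersection, +0)
CDFJPR@5: {A} ∪ {T} = {A,T} (union, +1)
CJ@6: {C} ∪ {T} = {C,T} (union, +1)
CDJ@6: {C,T} ∩ {T} = {T} (intersection, +0)
FP@6: {C} ∪ {G} = {C,G} (union, +1)
FPR@6: {C,G} ∪ {T} = {C,G,T} (union, +1)
CDFJPR@6: {T} ∩ {C,G,T} = {T} (intersection, +0)
CJ@7: {C} ∪ {T} = {C,T} (union, +1)
CDJ@7: {C,T} ∩ {C} = {C} (intersection, +0)
FP@7: {A} ∩ {A} = {A} (intersection, +0)
FPR@7: {A} ∩ {A} = {A} (intersection, +0)
CDFJPR@7: {C} ∪ {A} = {A,C} (union, +1)
per-site changes: [3, 3, 3, 3, 2, 2, 3, 2]; total = 21

2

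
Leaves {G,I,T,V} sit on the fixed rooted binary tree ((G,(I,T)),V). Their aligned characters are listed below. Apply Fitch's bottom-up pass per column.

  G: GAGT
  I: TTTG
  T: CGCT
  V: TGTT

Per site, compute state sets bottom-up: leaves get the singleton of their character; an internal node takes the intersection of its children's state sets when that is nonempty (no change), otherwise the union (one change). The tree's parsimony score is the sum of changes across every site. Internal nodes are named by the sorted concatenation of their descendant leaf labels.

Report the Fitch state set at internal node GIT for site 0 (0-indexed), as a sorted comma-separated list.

C,G,T

IT@0: {T} ∪ {C} = {C,T} (union, +1)
GIT@0: {G} ∪ {C,T} = {C,G,T} (union, +1)
GITV@0: {C,G,T} ∩ {T} = {T} (intersection, +0)
IT@1: {T} ∪ {G} = {G,T} (union, +1)
GIT@1: {A} ∪ {G,T} = {A,G,T} (union, +1)
GITV@1: {A,G,T} ∩ {G} = {G} (intersection, +0)
IT@2: {T} ∪ {C} = {C,T} (union, +1)
GIT@2: {G} ∪ {C,T} = {C,G,T} (union, +1)
GITV@2: {C,G,T} ∩ {T} = {T} (intersection, +0)
IT@3: {G} ∪ {T} = {G,T} (union, +1)
GIT@3: {T} ∩ {G,T} = {T} (intersection, +0)
GITV@3: {T} ∩ {T} = {T} (intersection, +0)
per-site changes: [2, 2, 2, 1]; total = 7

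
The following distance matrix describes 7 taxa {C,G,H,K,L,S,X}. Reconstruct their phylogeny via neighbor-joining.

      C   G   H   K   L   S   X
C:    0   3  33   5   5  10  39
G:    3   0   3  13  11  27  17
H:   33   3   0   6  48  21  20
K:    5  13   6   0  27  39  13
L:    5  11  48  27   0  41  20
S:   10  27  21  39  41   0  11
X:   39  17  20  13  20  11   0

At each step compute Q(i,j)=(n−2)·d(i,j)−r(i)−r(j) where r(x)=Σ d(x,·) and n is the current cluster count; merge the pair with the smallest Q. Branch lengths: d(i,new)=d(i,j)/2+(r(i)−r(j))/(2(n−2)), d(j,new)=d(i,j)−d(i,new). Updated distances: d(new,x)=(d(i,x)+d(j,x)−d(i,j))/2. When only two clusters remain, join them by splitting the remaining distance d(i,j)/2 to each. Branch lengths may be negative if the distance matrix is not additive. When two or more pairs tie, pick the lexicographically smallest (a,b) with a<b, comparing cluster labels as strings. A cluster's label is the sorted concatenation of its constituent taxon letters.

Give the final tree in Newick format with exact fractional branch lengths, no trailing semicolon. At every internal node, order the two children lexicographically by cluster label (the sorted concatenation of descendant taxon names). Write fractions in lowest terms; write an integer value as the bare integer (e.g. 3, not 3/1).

(((((C:-16/5,L:41/5):26/3,G:-25/6):101/16,(S:77/8,X:11/8):151/16):85/16,H:55/16):41/32,K:41/32)

step 1: merge (C,L) at d=5, Q=-222; branch lengths C→-16/5, L→41/5; new cluster CL
  updated: d(CL,G)=9/2, d(CL,H)=38, d(CL,K)=27/2, d(CL,S)=23, d(CL,X)=27
step 2: merge (S,X) at d=11, Q=-165; branch lengths S→77/8, X→11/8; new cluster SX
  updated: d(CL,SX)=39/2, d(G,SX)=33/2, d(H,SX)=15, d(K,SX)=41/2
step 3: merge (CL,G) at d=9/2, Q=-99; branch lengths CL→26/3, G→-25/6; new cluster CGL
  updated: d(CGL,H)=73/4, d(CGL,K)=11, d(CGL,SX)=63/4
step 4: merge (CGL,SX) at d=63/4, Q=-259/4; branch lengths CGL→101/16, SX→151/16; new cluster CGLSX
  updated: d(CGLSX,H)=35/4, d(CGLSX,K)=63/8
step 5: merge (CGLSX,H) at d=35/4, Q=-181/8; branch lengths CGLSX→85/16, H→55/16; new cluster CGHLSX
  updated: d(CGHLSX,K)=41/16
step 6: merge (CGHLSX,K) at d=41/16; branch lengths CGHLSX→41/32, K→41/32; new cluster CGHKLSX
final tree: (((((C:-16/5,L:41/5):26/3,G:-25/6):101/16,(S:77/8,X:11/8):151/16):85/16,H:55/16):41/32,K:41/32)
total length: 761/16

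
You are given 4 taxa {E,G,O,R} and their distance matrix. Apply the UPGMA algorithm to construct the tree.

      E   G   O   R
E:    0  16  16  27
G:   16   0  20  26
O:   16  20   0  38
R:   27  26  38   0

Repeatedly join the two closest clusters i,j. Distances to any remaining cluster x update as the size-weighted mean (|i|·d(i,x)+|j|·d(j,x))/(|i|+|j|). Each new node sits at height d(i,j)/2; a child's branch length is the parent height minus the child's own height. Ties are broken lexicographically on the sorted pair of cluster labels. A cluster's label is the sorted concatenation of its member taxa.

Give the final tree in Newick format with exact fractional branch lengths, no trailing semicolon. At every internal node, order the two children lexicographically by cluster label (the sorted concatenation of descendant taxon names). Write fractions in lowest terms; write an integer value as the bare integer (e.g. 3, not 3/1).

step 1: merge (E,G) at d=16; branch lengths E→8, G→8; new cluster EG
  updated: d(EG,O)=18, d(EG,R)=53/2
step 2: merge (EG,O) at d=18; branch lengths EG→1, O→9; new cluster EGO
  updated: d(EGO,R)=91/3
step 3: merge (EGO,R) at d=91/3; branch lengths EGO→37/6, R→91/6; new cluster EGOR
final tree: (((E:8,G:8):1,O:9):37/6,R:91/6)
total length: 142/3

(((E:8,G:8):1,O:9):37/6,R:91/6)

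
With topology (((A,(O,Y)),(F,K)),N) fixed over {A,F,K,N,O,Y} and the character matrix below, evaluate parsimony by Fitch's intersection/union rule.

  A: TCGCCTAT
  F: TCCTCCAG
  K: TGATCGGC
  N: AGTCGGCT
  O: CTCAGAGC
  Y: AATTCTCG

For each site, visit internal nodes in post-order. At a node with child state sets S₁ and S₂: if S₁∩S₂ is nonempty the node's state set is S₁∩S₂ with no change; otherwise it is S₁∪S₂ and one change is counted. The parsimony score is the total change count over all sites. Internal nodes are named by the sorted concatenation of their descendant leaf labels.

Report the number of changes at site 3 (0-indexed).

3

OY@0: {C} ∪ {A} = {A,C} (union, +1)
AOY@0: {T} ∪ {A,C} = {A,C,T} (union, +1)
FK@0: {T} ∩ {T} = {T} (intersection, +0)
AFKOY@0: {A,C,T} ∩ {T} = {T} (intersection, +0)
AFKNOY@0: {T} ∪ {A} = {A,T} (union, +1)
OY@1: {T} ∪ {A} = {A,T} (union, +1)
AOY@1: {C} ∪ {A,T} = {A,C,T} (union, +1)
FK@1: {C} ∪ {G} = {C,G} (union, +1)
AFKOY@1: {A,C,T} ∩ {C,G} = {C} (intersection, +0)
AFKNOY@1: {C} ∪ {G} = {C,G} (union, +1)
OY@2: {C} ∪ {T} = {C,T} (union, +1)
AOY@2: {G} ∪ {C,T} = {C,G,T} (union, +1)
FK@2: {C} ∪ {A} = {A,C} (union, +1)
AFKOY@2: {C,G,T} ∩ {A,C} = {C} (intersection, +0)
AFKNOY@2: {C} ∪ {T} = {C,T} (union, +1)
OY@3: {A} ∪ {T} = {A,T} (union, +1)
AOY@3: {C} ∪ {A,T} = {A,C,T} (union, +1)
FK@3: {T} ∩ {T} = {T} (intersection, +0)
AFKOY@3: {A,C,T} ∩ {T} = {T} (intersection, +0)
AFKNOY@3: {T} ∪ {C} = {C,T} (union, +1)
OY@4: {G} ∪ {C} = {C,G} (union, +1)
AOY@4: {C} ∩ {C,G} = {C} (intersection, +0)
FK@4: {C} ∩ {C} = {C} (intersection, +0)
AFKOY@4: {C} ∩ {C} = {C} (intersection, +0)
AFKNOY@4: {C} ∪ {G} = {C,G} (union, +1)
OY@5: {A} ∪ {T} = {A,T} (union, +1)
AOY@5: {T} ∩ {A,T} = {T} (intersection, +0)
FK@5: {C} ∪ {G} = {C,G} (union, +1)
AFKOY@5: {T} ∪ {C,G} = {C,G,T} (union, +1)
AFKNOY@5: {C,G,T} ∩ {G} = {G} (intersection, +0)
OY@6: {G} ∪ {C} = {C,G} (union, +1)
AOY@6: {A} ∪ {C,G} = {A,C,G} (union, +1)
FK@6: {A} ∪ {G} = {A,G} (union, +1)
AFKOY@6: {A,C,G} ∩ {A,G} = {A,G} (intersection, +0)
AFKNOY@6: {A,G} ∪ {C} = {A,C,G} (union, +1)
OY@7: {C} ∪ {G} = {C,G} (union, +1)
AOY@7: {T} ∪ {C,G} = {C,G,T} (union, +1)
FK@7: {G} ∪ {C} = {C,G} (union, +1)
AFKOY@7: {C,G,T} ∩ {C,G} = {C,G} (intersection, +0)
AFKNOY@7: {C,G} ∪ {T} = {C,G,T} (union, +1)
per-site changes: [3, 4, 4, 3, 2, 3, 4, 4]; total = 27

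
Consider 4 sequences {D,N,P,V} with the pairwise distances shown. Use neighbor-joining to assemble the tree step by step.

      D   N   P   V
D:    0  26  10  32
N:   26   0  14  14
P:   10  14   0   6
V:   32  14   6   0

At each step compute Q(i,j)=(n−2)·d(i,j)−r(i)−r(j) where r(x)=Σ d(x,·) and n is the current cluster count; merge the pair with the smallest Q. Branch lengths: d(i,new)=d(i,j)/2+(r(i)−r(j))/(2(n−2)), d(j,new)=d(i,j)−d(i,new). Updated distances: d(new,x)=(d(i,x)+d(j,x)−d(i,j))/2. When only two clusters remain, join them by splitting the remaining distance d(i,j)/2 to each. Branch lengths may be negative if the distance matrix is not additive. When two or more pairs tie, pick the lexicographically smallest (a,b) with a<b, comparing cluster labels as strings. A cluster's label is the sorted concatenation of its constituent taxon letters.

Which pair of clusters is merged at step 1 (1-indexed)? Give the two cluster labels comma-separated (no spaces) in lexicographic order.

iteration 1: select D,P (d=10, Q=-78); attach at lengths (29/2, -9/2); label the merged cluster DP
  updated: d(DP,N)=15, d(DP,V)=14
iteration 2: select DP,N (d=15, Q=-43); attach at lengths (15/2, 15/2); label the merged cluster DNP
  updated: d(DNP,V)=13/2
iteration 3: select DNP,V (d=13/2); attach at lengths (13/4, 13/4); label the merged cluster DNPV
final tree: (((D:29/2,P:-9/2):15/2,N:15/2):13/4,V:13/4)
total length: 63/2

D,P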